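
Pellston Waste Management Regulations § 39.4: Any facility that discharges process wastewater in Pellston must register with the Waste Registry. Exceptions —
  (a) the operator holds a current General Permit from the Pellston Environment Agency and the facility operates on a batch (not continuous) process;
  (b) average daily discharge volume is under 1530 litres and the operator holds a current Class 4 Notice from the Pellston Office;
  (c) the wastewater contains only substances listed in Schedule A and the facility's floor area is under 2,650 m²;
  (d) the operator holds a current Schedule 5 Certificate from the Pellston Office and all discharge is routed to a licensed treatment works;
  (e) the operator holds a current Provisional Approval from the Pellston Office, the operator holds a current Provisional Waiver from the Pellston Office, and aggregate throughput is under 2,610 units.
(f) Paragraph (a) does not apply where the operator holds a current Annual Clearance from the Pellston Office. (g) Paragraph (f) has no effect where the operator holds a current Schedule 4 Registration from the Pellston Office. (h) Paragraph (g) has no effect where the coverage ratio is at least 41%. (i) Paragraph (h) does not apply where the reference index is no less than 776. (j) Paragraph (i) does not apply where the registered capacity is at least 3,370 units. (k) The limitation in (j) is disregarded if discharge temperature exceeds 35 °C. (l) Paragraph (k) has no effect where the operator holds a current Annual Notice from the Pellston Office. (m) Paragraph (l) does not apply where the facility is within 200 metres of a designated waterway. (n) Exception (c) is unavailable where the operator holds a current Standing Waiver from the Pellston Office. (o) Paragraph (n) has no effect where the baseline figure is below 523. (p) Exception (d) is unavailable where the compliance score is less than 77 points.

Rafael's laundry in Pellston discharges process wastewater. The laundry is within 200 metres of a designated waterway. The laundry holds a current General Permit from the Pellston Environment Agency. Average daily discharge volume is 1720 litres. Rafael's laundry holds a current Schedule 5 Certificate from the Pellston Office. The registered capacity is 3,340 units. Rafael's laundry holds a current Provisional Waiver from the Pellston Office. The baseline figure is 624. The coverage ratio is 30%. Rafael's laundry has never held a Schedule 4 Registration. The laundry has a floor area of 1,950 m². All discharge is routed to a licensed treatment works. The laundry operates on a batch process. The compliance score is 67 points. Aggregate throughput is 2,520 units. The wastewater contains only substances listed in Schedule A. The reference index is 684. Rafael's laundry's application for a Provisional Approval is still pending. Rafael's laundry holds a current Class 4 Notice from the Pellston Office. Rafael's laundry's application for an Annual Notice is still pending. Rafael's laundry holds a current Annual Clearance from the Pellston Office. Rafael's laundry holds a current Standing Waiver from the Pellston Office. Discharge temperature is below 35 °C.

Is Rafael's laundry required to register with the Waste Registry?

Yes — Rafael's laundry must register with the Waste Registry.

All of (a)'s requirements are met (a current General Permit is held; the facility operates on a batch process). But applying paragraphs (f)–(m): (f) operates — a current Annual Clearance is held. (g), which would lift (f), is not triggered — no current Schedule 4 Registration is held. Exception (a) does not apply.
Exception (b) fails — average daily discharge volume is 1720 litres, not under 1530 litres.
Exception (c)'s conditions are all satisfied: the wastewater is Schedule-A-only; the facility's floor area is 1,950 m², under the 2,650 m² limit. Turning to paragraphs (n)–(o): (n) operates against (c): a current Standing Waiver is held. (o), which would lift (n), is not triggered — the baseline figure is 624, not below 523. Exception (c) does not apply.
Exception (d)'s conditions are all satisfied: a current Schedule 5 Certificate is held; discharge is routed to a licensed treatment works. But: (p) operates against (d): the compliance score is 67 points, less than the 77 points limit. So (d) is unavailable.
Exception (e) fails — there is no Provisional Approval in force.
No exception displaces § 39.4.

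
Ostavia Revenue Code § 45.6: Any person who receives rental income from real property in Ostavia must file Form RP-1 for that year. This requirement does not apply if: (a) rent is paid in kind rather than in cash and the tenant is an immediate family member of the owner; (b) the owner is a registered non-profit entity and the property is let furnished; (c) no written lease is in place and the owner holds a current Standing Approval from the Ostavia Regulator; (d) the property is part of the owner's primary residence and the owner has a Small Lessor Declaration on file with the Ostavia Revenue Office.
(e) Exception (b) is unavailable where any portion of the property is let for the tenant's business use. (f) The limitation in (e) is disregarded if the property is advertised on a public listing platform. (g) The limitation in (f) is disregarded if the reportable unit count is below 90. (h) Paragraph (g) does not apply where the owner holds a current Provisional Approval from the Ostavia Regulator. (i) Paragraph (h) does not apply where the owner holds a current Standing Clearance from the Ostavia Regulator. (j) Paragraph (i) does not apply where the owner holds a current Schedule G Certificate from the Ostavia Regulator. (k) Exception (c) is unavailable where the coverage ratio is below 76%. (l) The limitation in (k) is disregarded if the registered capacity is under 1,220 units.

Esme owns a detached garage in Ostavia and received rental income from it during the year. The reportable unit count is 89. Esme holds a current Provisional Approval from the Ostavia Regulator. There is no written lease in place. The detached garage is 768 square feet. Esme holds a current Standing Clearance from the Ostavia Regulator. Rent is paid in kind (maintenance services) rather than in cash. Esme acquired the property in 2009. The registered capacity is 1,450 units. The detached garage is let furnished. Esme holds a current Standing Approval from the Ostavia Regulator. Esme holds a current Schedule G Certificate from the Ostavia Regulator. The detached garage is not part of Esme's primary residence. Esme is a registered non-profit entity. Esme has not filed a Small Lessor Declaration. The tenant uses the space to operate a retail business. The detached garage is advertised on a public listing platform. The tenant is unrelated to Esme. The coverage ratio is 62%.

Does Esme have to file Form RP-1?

Exception (a) fails — the tenant is unrelated to the owner.
Exception (b)'s conditions are all satisfied: Esme is a registered non-profit; the property is let furnished. As to paragraphs (e)–(j): (e) would limit (b) — the space is let for business use — but (f) sets (e) aside: (f) operates — the property is publicly advertised. (g) would limit (f) — the reportable unit count is 89, below the 90 limit — but (h) sets (g) aside: (h) operates — a current Provisional Approval is held. (i) would limit (h) — a current Standing Clearance is held — but (j) sets (i) aside: (j) operates against (i): a current Schedule G Certificate is held. So (b) applies.
Exception (c) is satisfied on its face — there is no written lease; a current Standing Approval is held. However, paragraphs (k)–(l) must be considered: (k) operates against (c): the coverage ratio is 62%, below the 76% limit. (l), which would lift (k), is not engaged — the registered capacity is 1,450 units, not under 1,220 units. (c) is therefore removed.
Exception (d) requires that the property is part of the owner's primary residence; but the detached garage is not part of the primary residence, so (d) is unavailable.

No — exception (b) applies; Esme is not required to file Form RP-1.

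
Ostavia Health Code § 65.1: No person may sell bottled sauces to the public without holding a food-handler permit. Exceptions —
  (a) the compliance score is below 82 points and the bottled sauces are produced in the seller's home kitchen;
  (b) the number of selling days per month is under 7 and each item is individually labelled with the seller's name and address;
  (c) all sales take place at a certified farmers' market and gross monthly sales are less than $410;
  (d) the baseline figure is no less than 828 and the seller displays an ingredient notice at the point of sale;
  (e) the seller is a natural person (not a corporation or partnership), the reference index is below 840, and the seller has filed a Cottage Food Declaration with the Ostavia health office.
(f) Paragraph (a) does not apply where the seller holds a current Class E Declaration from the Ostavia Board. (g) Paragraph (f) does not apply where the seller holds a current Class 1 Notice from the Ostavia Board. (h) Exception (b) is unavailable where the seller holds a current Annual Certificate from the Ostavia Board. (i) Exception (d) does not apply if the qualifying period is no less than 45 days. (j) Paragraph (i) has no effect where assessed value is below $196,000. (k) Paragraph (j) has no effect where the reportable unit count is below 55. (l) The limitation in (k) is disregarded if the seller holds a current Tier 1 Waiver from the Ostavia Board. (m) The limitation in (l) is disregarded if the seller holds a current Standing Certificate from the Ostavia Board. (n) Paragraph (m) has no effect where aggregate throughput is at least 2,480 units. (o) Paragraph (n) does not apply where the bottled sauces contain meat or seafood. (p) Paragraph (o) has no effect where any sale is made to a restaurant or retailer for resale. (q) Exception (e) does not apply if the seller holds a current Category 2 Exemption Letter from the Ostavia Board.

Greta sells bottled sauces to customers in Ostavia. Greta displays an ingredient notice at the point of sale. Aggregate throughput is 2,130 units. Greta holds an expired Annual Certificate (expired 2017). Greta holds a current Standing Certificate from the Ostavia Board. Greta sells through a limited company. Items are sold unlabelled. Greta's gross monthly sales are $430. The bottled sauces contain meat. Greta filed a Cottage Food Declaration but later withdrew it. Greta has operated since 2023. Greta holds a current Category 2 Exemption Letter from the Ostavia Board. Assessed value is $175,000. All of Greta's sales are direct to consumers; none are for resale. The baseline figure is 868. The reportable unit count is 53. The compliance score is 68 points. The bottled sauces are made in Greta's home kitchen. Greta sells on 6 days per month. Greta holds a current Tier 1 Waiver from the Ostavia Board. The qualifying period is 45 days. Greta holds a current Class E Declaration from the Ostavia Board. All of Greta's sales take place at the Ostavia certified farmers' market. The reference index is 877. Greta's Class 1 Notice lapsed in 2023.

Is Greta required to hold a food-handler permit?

Exception (a) is satisfied on its face — the compliance score is 68 points, below the 82 points limit; the bottled sauces are home-kitchen produced. But applying paragraphs (f)–(g): (f) applies — a current Class E Declaration is held. (g) does not operate here (the Class 1 Notice is not current), so (f) stands. Exception (a) does not apply.
Exception (b) does not apply: items are sold unlabelled.
Exception (c) requires that gross monthly sales are less than $410; but gross monthly sales are $430, not less than $410, so (c) is unavailable.
Exception (d)'s conditions are all satisfied: the baseline figure is 868, meeting the 828 threshold; an ingredient notice is displayed. But: (i) operates — the qualifying period is 45 days, meeting the 45 days threshold. (j) is engaged (assessed value is $175,000, below the $196,000 limit), but is set aside by (k): (k) operates against (j): the reportable unit count is 53, below the 55 limit. (l) would limit (k) — a current Tier 1 Waiver is held — but (m) sets (l) aside: (m) operates against (l): a current Standing Certificate is held. (n), which would lift (m), is not triggered — aggregate throughput is 2,130 units, short of 2,480 units. (d) is therefore removed.
Exception (e) requires that the seller is a natural person (not a corporation or partnership); but the seller operates through a limited company, so (e) is unavailable.
No exception displaces § 65.1.

Yes — Greta must hold a food-handler permit.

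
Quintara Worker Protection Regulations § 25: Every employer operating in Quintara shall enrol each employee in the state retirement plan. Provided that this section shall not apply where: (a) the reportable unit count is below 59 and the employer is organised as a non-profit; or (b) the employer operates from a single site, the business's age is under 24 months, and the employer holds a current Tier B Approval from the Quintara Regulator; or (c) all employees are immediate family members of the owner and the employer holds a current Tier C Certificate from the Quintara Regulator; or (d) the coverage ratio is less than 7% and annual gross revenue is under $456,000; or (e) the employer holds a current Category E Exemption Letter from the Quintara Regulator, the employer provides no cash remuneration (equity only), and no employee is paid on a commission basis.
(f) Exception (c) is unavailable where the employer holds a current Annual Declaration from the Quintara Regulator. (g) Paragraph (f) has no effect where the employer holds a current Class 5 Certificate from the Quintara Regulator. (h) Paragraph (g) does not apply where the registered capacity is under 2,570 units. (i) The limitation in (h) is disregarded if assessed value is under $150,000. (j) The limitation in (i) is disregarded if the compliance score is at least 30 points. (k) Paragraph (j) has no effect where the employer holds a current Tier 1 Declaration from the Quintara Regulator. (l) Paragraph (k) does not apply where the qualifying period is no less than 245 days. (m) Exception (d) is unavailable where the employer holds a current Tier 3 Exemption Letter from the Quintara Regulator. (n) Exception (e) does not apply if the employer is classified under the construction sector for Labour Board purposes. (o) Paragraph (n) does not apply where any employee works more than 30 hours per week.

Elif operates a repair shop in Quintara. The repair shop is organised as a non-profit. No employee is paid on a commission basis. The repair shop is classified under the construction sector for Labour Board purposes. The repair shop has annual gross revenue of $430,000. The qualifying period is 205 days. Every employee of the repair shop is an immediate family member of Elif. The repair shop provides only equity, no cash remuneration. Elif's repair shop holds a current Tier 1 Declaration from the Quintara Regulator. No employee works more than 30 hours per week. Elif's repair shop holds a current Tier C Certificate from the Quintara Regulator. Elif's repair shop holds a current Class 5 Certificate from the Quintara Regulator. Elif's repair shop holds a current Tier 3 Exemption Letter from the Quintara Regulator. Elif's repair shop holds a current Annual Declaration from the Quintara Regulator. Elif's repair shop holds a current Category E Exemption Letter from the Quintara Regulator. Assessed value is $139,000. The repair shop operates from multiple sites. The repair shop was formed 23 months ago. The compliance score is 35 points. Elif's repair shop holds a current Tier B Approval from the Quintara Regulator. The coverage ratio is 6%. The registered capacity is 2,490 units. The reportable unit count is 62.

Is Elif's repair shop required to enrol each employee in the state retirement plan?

Exception (a) does not apply: the reportable unit count is 62, not below 59.
Exception (b) requires that the employer operates from a single site; but the employer operates from multiple sites, so (b) is unavailable.
Exception (c)'s conditions are all satisfied: every employee is an immediate family member; a current Tier C Certificate is held. As to paragraphs (f)–(l): (f) would limit (c) — a current Annual Declaration is held — but (g) sets (f) aside: (g) is engaged — a current Class 5 Certificate is held. (h) applies (the registered capacity is 2,490 units, under the 2,570 units limit), but is displaced by (i): (i) operates against (h): assessed value is $139,000, under the $150,000 limit. (j) operates (the compliance score is 35 points, meeting the 30 points threshold), but is itself disapplied by (k): (k) operates against (j): a current Tier 1 Declaration is held. (l) is not engaged (the qualifying period is 205 days, short of 245 days), so (k) stands. So (c) applies.
Exception (d)'s conditions are all satisfied: the coverage ratio is 6%, less than the 7% limit; annual gross revenue is $430,000, under the $456,000 limit. But applying paragraph (m): (m) applies — a current Tier 3 Exemption Letter is held. (d) is therefore removed.
Exception (e) is satisfied on its face — a current Category E Exemption Letter is held; remuneration is equity-only; no employee is paid on commission. But applying paragraphs (n)–(o): (n) is engaged — the repair shop is classified under the construction sector. (o), which would lift (n), is not triggered — no employee exceeds 30 hours/week. Exception (e) does not apply.

No — exception (c) applies; Elif's repair shop is not required to enrol each employee in the state retirement plan.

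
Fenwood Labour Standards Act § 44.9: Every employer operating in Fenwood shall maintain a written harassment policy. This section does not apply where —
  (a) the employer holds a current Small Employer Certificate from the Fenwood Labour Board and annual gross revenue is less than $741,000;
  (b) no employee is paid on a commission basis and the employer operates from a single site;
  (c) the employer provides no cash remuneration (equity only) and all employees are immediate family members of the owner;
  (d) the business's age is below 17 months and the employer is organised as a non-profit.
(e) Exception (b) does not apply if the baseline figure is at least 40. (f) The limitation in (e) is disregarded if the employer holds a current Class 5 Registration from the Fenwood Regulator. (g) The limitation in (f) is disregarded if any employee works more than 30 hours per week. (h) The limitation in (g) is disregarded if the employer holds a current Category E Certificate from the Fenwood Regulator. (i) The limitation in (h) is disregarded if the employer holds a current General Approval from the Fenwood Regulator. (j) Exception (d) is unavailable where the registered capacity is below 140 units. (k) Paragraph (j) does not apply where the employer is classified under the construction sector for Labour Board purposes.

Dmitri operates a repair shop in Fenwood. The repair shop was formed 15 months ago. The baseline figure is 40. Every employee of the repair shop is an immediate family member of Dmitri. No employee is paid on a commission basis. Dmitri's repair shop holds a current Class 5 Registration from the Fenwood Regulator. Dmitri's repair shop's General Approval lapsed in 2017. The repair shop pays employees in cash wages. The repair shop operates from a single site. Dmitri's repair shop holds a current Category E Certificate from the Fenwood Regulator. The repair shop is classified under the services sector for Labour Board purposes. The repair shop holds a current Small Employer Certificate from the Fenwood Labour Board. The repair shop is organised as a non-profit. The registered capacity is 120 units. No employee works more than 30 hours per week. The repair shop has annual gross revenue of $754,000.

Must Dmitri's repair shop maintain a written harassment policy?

No — exception (b) applies; Dmitri's repair shop is not required to maintain a written harassment policy.

Exception (a) fails — annual gross revenue is $754,000, not less than $741,000.
Exception (b) is satisfied on its face — no employee is paid on commission; the employer operates from a single site. As to paragraphs (e)–(i): (e) would limit (b) — the baseline figure is 40, meeting the 40 threshold — but (f) sets (e) aside: (f) is triggered — a current Class 5 Registration is held. (g) is not triggered (no employee exceeds 30 hours/week), so (f) stands. So (b) applies.
Exception (c) requires that the employer provides no cash remuneration (equity only); but employees are paid cash wages, so (c) is unavailable.
All of (d)'s requirements are met (the business's age is 15 months, below the 17 months limit; the employer is a non-profit). But applying paragraphs (j)–(k): (j) applies — the registered capacity is 120 units, below the 140 units limit. (k) does not operate here (the repair shop is classified under the services sector), so (j) stands. Exception (d) does not apply.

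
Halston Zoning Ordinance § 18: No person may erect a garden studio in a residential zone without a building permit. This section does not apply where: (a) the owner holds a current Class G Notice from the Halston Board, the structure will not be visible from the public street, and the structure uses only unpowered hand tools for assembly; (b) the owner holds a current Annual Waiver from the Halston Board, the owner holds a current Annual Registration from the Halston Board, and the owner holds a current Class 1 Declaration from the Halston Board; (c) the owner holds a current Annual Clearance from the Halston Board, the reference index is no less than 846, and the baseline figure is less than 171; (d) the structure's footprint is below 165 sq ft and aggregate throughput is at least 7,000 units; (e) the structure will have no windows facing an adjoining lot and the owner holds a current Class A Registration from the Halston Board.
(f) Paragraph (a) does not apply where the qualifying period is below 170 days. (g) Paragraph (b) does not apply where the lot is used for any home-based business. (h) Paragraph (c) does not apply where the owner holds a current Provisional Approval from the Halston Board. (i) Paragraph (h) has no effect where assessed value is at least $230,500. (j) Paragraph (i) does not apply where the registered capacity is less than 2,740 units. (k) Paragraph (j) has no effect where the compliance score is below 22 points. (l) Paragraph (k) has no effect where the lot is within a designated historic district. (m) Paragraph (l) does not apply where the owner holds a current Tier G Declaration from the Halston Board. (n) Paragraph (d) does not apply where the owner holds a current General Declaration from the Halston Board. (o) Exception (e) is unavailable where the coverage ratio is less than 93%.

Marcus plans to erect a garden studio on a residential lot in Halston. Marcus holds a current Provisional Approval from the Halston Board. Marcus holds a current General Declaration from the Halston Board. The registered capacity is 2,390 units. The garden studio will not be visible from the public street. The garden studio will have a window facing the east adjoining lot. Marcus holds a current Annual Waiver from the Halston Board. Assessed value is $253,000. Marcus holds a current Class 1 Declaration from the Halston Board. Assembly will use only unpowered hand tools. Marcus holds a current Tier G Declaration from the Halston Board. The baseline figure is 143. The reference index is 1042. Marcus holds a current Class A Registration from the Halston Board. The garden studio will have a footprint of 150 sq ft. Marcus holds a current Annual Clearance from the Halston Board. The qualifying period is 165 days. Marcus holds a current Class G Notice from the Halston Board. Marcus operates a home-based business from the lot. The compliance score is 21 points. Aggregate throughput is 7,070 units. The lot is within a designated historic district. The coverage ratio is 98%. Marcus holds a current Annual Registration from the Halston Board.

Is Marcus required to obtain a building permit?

Exception (a) is satisfied on its face — a current Class G Notice is held; the structure will not be visible from the street; assembly uses only hand tools. But applying paragraph (f): (f) operates against (a): the qualifying period is 165 days, below the 170 days limit. (a) is therefore removed.
Exception (b)'s conditions are all satisfied: a current Annual Waiver is held; a current Annual Registration is held; a current Class 1 Declaration is held. Turning to paragraph (g): (g) operates against (b): a home-based business operates on the lot. So (b) is unavailable.
Exception (c)'s conditions are all satisfied: a current Annual Clearance is held; the reference index is 1,042, meeting the 846 threshold; the baseline figure is 143, less than the 171 limit. Applying paragraphs (h)–(m): (h) would limit (c) — a current Provisional Approval is held — but (i) sets (h) aside: (i) operates against (h): assessed value is $253,000, meeting the $230,500 threshold. (j) would limit (i) — the registered capacity is 2,390 units, less than the 2,740 units limit — but (k) sets (j) aside: (k) operates — the compliance score is 21 points, below the 22 points limit. (l) operates (the lot is in a historic district), but is itself disapplied by (m): (m) operates — a current Tier G Declaration is held. (c) remains available.
Exception (d) is satisfied on its face — the structure's footprint is 150 sq ft, below the 165 sq ft limit; aggregate throughput is 7,070 units, meeting the 7,000 units threshold. Turning to paragraph (n): (n) operates against (d): a current General Declaration is held. Exception (d) does not apply.
Exception (e) fails — a window faces an adjoining lot.

No — exception (c) applies; Marcus does not need a building permit.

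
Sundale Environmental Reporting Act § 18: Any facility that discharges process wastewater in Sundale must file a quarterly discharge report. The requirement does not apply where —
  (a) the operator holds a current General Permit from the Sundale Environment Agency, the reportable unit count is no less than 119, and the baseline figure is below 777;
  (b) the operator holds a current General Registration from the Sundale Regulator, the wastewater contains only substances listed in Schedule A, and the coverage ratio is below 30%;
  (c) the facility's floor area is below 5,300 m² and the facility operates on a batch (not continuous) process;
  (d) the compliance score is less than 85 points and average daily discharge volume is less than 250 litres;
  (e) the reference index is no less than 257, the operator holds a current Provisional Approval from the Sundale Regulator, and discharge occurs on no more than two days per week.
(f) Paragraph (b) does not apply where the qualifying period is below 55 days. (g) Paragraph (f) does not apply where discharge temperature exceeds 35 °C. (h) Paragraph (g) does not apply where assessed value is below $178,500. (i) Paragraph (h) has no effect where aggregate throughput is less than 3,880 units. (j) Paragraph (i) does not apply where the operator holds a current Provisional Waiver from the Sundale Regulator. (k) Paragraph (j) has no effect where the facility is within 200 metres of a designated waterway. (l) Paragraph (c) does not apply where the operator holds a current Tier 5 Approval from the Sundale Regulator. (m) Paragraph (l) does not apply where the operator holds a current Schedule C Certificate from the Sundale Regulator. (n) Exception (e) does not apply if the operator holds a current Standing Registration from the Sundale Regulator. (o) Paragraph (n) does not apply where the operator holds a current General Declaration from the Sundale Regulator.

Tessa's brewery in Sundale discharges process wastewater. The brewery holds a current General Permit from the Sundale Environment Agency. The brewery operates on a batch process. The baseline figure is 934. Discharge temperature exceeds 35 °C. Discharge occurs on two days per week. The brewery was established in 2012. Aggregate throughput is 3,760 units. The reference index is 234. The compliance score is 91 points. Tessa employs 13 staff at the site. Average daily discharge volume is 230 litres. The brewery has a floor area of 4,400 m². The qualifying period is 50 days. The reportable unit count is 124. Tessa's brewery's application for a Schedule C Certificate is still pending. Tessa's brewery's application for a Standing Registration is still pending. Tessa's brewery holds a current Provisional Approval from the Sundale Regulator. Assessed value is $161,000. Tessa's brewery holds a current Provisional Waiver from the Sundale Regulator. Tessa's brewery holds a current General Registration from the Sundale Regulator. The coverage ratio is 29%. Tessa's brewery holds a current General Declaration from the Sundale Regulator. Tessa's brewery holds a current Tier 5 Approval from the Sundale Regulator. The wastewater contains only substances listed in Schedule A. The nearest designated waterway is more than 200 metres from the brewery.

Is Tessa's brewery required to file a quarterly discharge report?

Yes — Tessa's brewery must file a quarterly discharge report.

Exception (a) does not apply: the baseline figure is 934, not below 777.
Exception (b) is satisfied on its face — a current General Registration is held; the wastewater is Schedule-A-only; the coverage ratio is 29%, below the 30% limit. Turning to paragraphs (f)–(k): (f) applies — the qualifying period is 50 days, below the 55 days limit. (g) operates (discharge temperature exceeds 35 °C), but is displaced by (h): (h) operates against (g): assessed value is $161,000, below the $178,500 limit. (i) is engaged (aggregate throughput is 3,760 units, less than the 3,880 units limit), but yields to (j): (j) operates — a current Provisional Waiver is held. (k), which would lift (j), is inapplicable — the brewery is more than 200 m from any designated waterway. Exception (b) does not apply.
Exception (c) is satisfied on its face — the facility's floor area is 4,400 m², below the 5,300 m² limit; the facility operates on a batch process. But applying paragraphs (l)–(m): (l) operates against (c): a current Tier 5 Approval is held. (m) is not engaged (there is no Schedule C Certificate in force), so (l) stands. Exception (c) does not apply.
Exception (d) requires that the compliance score is less than 85 points; but the compliance score is 91 points, not less than 85 points, so (d) is unavailable.
Exception (e) requires that the reference index is no less than 257; but the reference index is 234, short of 257, so (e) is unavailable.
None of the exceptions is available; § 18 applies in full.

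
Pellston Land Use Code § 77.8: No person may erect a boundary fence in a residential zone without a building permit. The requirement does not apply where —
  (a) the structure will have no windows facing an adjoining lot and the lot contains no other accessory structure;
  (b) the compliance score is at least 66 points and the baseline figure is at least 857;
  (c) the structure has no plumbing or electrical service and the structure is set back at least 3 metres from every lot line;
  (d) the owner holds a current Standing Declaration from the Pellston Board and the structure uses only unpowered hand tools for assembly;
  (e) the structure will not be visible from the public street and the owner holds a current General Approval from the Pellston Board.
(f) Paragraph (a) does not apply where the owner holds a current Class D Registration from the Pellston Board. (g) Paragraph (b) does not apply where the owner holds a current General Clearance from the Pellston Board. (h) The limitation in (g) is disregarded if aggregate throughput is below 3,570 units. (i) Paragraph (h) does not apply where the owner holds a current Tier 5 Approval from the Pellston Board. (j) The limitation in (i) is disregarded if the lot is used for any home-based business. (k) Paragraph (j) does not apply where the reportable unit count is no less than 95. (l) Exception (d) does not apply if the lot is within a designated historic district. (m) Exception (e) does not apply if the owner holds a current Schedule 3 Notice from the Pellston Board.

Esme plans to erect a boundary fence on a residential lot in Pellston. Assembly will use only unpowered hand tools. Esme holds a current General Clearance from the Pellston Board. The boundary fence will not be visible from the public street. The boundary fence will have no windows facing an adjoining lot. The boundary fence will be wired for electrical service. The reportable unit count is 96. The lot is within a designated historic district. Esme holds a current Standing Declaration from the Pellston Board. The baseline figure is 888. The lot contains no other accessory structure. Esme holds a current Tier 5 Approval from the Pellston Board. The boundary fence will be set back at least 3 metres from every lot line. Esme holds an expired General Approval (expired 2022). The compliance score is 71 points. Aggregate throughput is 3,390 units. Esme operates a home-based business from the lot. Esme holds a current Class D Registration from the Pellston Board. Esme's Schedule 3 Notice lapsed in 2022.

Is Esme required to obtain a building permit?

Yes — Esme must obtain a building permit.

Exception (a)'s conditions are all satisfied: no windows face an adjoining lot; the lot has no other accessory structure. However, paragraph (f) must be considered: (f) is engaged — a current Class D Registration is held. Exception (a) does not apply.
Exception (b)'s conditions are all satisfied: the compliance score is 71 points, meeting the 66 points threshold; the baseline figure is 888, meeting the 857 threshold. But applying paragraphs (g)–(k): (g) operates against (b): a current General Clearance is held. (h) operates (aggregate throughput is 3,390 units, below the 3,570 units limit), but is itself disapplied by (i): (i) operates against (h): a current Tier 5 Approval is held. (j) would limit (i) — a home-based business operates on the lot — but (k) sets (j) aside: (k) operates against (j): the reportable unit count is 96, meeting the 95 threshold. (b) is therefore removed.
Exception (c) requires that the structure has no plumbing or electrical service; but electrical service is planned, so (c) is unavailable.
All of (d)'s requirements are met (a current Standing Declaration is held; assembly uses only hand tools). Turning to paragraph (l): (l) operates against (d): the lot is in a historic district. (d) is therefore removed.
Exception (e) does not apply: there is no General Approval in force.
No exception is made out. Esme falls within the general rule.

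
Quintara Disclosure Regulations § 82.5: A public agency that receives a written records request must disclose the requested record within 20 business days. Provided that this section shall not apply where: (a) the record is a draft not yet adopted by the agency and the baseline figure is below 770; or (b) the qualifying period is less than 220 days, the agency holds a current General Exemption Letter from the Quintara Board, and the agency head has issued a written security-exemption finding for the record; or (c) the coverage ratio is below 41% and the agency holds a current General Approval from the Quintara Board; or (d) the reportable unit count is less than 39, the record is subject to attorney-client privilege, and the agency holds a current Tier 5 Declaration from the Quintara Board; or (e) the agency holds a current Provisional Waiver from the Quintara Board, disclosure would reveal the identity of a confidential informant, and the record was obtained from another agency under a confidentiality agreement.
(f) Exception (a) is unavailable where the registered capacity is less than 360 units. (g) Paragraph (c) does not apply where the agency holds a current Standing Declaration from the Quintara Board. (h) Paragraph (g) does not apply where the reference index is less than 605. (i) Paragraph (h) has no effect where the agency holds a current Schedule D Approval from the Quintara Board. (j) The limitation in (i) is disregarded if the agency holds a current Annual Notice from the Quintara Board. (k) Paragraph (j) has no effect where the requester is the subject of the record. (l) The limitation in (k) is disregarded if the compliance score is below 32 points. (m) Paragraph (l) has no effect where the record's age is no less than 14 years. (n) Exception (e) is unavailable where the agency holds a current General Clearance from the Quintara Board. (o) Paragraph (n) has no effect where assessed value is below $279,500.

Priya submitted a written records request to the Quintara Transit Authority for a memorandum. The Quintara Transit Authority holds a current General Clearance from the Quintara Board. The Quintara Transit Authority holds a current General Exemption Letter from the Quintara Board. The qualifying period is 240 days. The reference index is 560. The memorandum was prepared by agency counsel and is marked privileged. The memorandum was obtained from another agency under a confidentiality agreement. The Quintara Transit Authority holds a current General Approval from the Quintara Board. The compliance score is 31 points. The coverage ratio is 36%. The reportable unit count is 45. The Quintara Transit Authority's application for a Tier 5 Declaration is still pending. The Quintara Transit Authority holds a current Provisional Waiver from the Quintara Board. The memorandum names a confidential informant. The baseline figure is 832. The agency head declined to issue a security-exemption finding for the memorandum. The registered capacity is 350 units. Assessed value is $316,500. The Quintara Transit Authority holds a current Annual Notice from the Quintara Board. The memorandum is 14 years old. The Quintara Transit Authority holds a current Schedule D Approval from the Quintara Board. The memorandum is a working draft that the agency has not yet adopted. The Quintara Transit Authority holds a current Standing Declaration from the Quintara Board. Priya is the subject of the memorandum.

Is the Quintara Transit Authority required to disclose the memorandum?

Exception (a) requires that the baseline figure is below 770; but the baseline figure is 832, not below 770, so (a) is unavailable.
Exception (b) does not apply: the qualifying period is 240 days, not less than 220 days.
Exception (c)'s conditions are all satisfied: the coverage ratio is 36%, below the 41% limit; a current General Approval is held. Turning to paragraphs (g)–(m): (g) is triggered — a current Standing Declaration is held. (h) applies (the reference index is 560, less than the 605 limit), but is itself disapplied by (i): (i) operates against (h): a current Schedule D Approval is held. (j) is triggered (a current Annual Notice is held), but is set aside by (k): (k) operates against (j): Priya is the subject of the memorandum. (l) is triggered (the compliance score is 31 points, below the 32 points limit), but yields to (m): (m) operates against (l): the record's age is 14 years, meeting the 14 years threshold. So (c) is unavailable.
Exception (d) requires that the reportable unit count is less than 39; but the reportable unit count is 45, not less than 39, so (d) is unavailable.
Exception (e) is satisfied on its face — a current Provisional Waiver is held; the memorandum names a confidential informant; the memorandum was obtained under a confidentiality agreement. But: (n) operates against (e): a current General Clearance is held. (o) does not operate here (assessed value is $316,500, not below $279,500), so (n) stands. (e) is therefore removed.
No exception applies. The general rule governs.

Yes — the Quintara Transit Authority must disclose the memorandum.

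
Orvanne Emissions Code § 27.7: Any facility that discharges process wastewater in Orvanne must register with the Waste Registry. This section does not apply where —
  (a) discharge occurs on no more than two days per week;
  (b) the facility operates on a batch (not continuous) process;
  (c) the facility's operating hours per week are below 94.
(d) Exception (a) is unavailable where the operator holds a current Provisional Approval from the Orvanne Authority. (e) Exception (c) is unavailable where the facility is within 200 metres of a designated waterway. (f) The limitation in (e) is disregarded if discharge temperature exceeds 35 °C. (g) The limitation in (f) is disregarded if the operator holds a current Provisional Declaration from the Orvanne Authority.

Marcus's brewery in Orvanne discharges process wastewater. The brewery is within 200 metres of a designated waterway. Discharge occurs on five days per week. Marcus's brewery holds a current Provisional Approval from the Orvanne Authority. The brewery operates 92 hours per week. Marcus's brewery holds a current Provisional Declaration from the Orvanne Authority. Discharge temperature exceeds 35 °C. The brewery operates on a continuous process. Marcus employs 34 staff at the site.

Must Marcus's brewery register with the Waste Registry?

Yes — Marcus's brewery must register with the Waste Registry.

Exception (a) does not apply: discharge occurs on five days per week.
Exception (b) requires that the facility operates on a batch (not continuous) process; but the facility operates on a continuous process, so (b) is unavailable.
Exception (c) is satisfied on its face — the facility's operating hours per week are 92, below the 94 limit. But: (e) is engaged — the brewery is within 200 m of a designated waterway. (f) is engaged (discharge temperature exceeds 35 °C), but is overridden by (g): (g) operates against (f): a current Provisional Declaration is held. Exception (c) does not apply.
None of the exceptions is available; § 27.7 applies in full.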